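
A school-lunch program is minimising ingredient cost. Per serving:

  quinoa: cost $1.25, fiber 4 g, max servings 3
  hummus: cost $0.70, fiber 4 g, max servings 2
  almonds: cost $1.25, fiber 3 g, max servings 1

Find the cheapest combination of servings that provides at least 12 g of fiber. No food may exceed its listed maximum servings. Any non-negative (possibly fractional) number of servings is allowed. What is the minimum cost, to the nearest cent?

$2.65

Cost per g of fiber: hummus $0.1750, quinoa $0.3125, almonds $0.4167.
Take 2 servings of hummus: +8.0 g fiber for $1.40 (total $1.40, still need 4.0 g).
Take 1 serving of quinoa: +4.0 g fiber for $1.25 (total $2.65, still need 0.0 g).
Filling from the cheapest source first is optimal under one linear minimum: $2.65.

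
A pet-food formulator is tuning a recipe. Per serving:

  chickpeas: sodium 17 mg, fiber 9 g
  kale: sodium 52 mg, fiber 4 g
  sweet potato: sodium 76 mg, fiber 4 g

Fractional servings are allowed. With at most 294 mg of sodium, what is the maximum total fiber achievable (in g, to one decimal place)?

155.6 g

Fiber per mg sodium: chickpeas 0.5294, kale 0.07692, sweet potato 0.05263.
With no serving limits, spend the whole sodium allowance on chickpeas: 294 mg / 17 mg × 9 g = 155.6 g.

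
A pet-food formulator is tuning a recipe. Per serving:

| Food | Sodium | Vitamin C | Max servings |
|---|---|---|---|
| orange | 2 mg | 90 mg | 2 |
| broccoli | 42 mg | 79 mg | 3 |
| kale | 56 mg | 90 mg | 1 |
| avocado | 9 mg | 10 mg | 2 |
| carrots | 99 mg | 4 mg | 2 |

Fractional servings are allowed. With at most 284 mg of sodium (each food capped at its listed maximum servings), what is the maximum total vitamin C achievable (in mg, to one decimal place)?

Vitamin C per mg sodium: orange 45, broccoli 1.881, kale 1.607, avocado 1.111, carrots 0.0404.
Take 2 servings of orange: uses 4 mg sodium, +180.0 mg vitamin C (running total 180.0 mg).
Take 3 servings of broccoli: uses 126 mg sodium, +237.0 mg vitamin C (running total 417.0 mg).
Take 1 serving of kale: uses 56 mg sodium, +90.0 mg vitamin C (running total 507.0 mg).
Take 2 servings of avocado: uses 18 mg sodium, +20.0 mg vitamin C (running total 527.0 mg).
Take 0.8081 servings of carrots: uses 80 mg sodium, +3.2 mg vitamin C (running total 530.2 mg).
Filling greedily by vitamin C-per-mg sodium is optimal for one linear limit, giving 530.2 mg.

530.2 mg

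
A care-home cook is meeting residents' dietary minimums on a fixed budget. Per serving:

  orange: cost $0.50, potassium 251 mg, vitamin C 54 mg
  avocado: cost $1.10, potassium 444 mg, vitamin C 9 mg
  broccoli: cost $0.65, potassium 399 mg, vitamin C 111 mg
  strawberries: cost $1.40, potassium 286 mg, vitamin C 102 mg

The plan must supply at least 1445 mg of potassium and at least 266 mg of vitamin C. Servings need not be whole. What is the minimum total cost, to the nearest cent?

Check every corner: each single food scaled to meet both minima, and each pair solved so both constraints bind.
orange only: max(1445/251, 266/54) = 5.757 servings → $2.88.
avocado only: max(1445/444, 266/9) = 29.56 servings → $32.51.
broccoli only: max(1445/399, 266/111) = 3.622 servings → $2.35.
strawberries only: max(1445/286, 266/102) = 5.052 servings → $7.07.
orange + avocado with both tight: 4.839 servings and 0.5187 servings → $2.99.
orange + broccoli: the both-tight solution has a negative serving — not a feasible corner.
orange + strawberries: intersection lies outside the first quadrant.
avocado + broccoli with both tight: 1.188 servings and 2.3 servings → $2.80.
avocado + strawberries with both tight: 1.67 servings and 2.461 servings → $5.28.
broccoli + strawberries: the both-tight solution has a negative serving — not a feasible corner.
Cheapest feasible corner: $2.35.

$2.35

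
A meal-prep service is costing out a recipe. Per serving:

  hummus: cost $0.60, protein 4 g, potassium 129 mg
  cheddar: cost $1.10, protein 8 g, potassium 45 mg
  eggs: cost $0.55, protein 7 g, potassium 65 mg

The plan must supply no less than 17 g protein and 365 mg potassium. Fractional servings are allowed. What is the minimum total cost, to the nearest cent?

Two binding constraints pin down two serving amounts, so the optimal mix uses at most two foods. The candidates are each food alone (scaled to the tighter of protein/potassium) and each pair with both constraints tight.
hummus only: max(17/4, 365/129) = 4.25 servings → $2.55.
cheddar only: max(17/8, 365/45) = 8.111 servings → $8.92.
eggs only: max(17/7, 365/65) = 5.615 servings → $3.09.
hummus + cheddar with both tight: 2.529 servings and 0.8603 servings → $2.46.
hummus + eggs with both tight: 2.255 servings and 1.14 servings → $1.98.
cheddar + eggs: the both-tight solution has a negative serving — not a feasible corner.
Cheapest feasible corner: $1.98.

$1.98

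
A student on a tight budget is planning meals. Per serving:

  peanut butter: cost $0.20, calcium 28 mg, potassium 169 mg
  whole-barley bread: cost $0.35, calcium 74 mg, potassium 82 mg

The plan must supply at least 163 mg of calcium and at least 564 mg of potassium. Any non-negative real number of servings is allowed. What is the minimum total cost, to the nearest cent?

Compare the cost at each extreme point of the feasible region.
peanut butter only: max(163/28, 564/169) = 5.821 servings → $1.16.
whole-barley bread only: max(163/74, 564/82) = 6.878 servings → $2.41.
peanut butter + whole-barley bread with both tight: 2.779 servings and 1.151 servings → $0.96.
The minimum over all feasible corners is $0.96.

$0.96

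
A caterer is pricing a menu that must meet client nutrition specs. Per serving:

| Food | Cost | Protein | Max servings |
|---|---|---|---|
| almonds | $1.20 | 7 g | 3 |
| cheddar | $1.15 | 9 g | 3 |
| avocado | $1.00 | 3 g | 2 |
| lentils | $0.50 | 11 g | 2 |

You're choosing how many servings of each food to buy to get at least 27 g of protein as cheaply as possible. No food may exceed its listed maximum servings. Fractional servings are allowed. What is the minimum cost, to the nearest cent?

$1.64

Cost per g of protein: lentils $0.0455, cheddar $0.1278, almonds $0.1714, avocado $0.3333.
Take 2 servings of lentils: +22.0 g protein for $1.00 (total $1.00, still need 5.0 g).
Take 0.5556 servings of cheddar: +5.0 g protein for $0.64 (total $1.64, still need 0.0 g).
Filling from the cheapest source first is optimal under one linear minimum: $1.64.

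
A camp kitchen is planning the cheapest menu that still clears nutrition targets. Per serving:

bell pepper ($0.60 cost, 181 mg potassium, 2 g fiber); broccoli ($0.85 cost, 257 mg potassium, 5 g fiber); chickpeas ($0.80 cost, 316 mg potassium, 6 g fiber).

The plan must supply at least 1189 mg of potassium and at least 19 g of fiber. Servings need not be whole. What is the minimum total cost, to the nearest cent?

Check every corner: each single food scaled to meet both minima, and each pair solved so both constraints bind.
bell pepper only: max(1189/181, 19/2) = 9.5 servings → $5.70.
broccoli only: max(1189/257, 19/5) = 4.626 servings → $3.93.
chickpeas only: max(1189/316, 19/6) = 3.763 servings → $3.01.
bell pepper + broccoli with both tight: 2.716 servings and 2.714 servings → $3.94.
bell pepper + chickpeas with both tight: 2.489 servings and 2.337 servings → $3.36.
broccoli + chickpeas with both targets exact would need a negative amount; discard.
So the least-cost plan costs $3.01.

$3.01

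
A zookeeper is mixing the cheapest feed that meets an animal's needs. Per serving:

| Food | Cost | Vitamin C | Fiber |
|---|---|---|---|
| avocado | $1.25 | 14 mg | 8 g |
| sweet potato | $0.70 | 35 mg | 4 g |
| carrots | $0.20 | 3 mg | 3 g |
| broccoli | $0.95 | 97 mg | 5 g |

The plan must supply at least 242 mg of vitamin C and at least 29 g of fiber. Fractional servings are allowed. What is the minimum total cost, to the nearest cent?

$3.36

This is a tiny linear program; its minimum lies at a vertex of the feasible set. List the vertices and price them.
avocado only: max(242/14, 29/8) = 17.29 servings → $21.61.
sweet potato only: max(242/35, 29/4) = 7.25 servings → $5.08.
carrots only: max(242/3, 29/3) = 80.67 servings → $16.13.
broccoli only: max(242/97, 29/5) = 5.8 servings → $5.51.
avocado + sweet potato with both tight: 0.2098 servings and 6.83 servings → $5.04.
avocado + carrots: intersection lies outside the first quadrant.
avocado + broccoli with both tight: 2.271 servings and 2.167 servings → $4.90.
sweet potato + carrots with both tight: 6.871 servings and 0.5054 servings → $4.91.
sweet potato + broccoli: intersection lies outside the first quadrant.
carrots + broccoli with both tight: 5.808 servings and 2.315 servings → $3.36.
So the least-cost plan costs $3.36.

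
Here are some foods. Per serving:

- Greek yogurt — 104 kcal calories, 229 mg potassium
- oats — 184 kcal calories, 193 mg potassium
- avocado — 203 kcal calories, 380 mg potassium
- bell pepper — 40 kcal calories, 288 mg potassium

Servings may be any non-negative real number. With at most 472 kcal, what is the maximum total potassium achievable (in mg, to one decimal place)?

3398.4 mg

Potassium per kcal: bell pepper 7.2, Greek yogurt 2.202, avocado 1.872, oats 1.049.
With no serving limits, spend the whole calories allowance on bell pepper: 472 kcal / 40 kcal × 288 mg = 3398.4 mg.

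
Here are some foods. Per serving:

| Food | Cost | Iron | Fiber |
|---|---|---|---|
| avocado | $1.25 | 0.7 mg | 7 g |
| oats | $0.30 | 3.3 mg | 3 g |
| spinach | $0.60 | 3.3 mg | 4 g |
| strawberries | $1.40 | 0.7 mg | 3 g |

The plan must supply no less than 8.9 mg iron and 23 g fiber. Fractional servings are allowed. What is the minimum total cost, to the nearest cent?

Minimising a linear cost over {iron ≥ 8.9, fiber ≥ 23, servings ≥ 0} — the optimum is at a vertex, using one or two foods.
avocado only: max(8.9/0.7, 23/7) = 12.71 servings → $15.89.
oats only: max(8.9/3.3, 23/3) = 7.667 servings → $2.30.
spinach only: max(8.9/3.3, 23/4) = 5.75 servings → $3.45.
strawberries only: max(8.9/0.7, 23/3) = 12.71 servings → $17.80.
avocado + oats with both tight: 2.343 servings and 2.2 servings → $3.59.
avocado + spinach with both tight: 1.985 servings and 2.276 servings → $3.85.
avocado + strawberries with both targets exact would need a negative amount; discard.
oats + spinach: intersection lies outside the first quadrant.
oats + strawberries with both tight: 1.359 servings and 6.308 servings → $9.24.
spinach + strawberries with both tight: 1.493 servings and 5.676 servings → $8.84.
The minimum over all feasible corners is $2.30.

$2.30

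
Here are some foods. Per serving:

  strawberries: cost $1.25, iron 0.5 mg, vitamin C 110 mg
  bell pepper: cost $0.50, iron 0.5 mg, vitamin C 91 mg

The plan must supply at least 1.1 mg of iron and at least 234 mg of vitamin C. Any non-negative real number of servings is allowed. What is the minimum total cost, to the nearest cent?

$1.29

Check every corner: each single food scaled to meet both minima, and each pair solved so both constraints bind.
strawberries only: max(1.1/0.5, 234/110) = 2.2 servings → $2.75.
bell pepper only: max(1.1/0.5, 234/91) = 2.571 servings → $1.29.
strawberries + bell pepper with both tight: 1.779 servings and 0.4211 servings → $2.43.
Cheapest feasible corner: $1.29.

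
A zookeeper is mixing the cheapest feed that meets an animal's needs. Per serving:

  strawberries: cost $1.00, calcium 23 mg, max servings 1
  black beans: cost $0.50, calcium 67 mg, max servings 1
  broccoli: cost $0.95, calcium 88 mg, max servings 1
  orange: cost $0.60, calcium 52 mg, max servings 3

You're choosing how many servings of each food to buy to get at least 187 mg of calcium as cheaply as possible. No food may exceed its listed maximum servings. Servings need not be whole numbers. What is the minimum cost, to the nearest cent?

$1.82

Cost per mg of calcium: black beans $0.0075, broccoli $0.0108, orange $0.0115, strawberries $0.0435.
Take 1 serving of black beans: +67.0 mg calcium for $0.50 (total $0.50, still need 120.0 mg).
Take 1 serving of broccoli: +88.0 mg calcium for $0.95 (total $1.45, still need 32.0 mg).
Take 0.6154 servings of orange: +32.0 mg calcium for $0.37 (total $1.82, still need 0.0 mg).
Greedy by cheapest-per-mg is optimal for a single linear constraint, so the minimum cost is $1.82.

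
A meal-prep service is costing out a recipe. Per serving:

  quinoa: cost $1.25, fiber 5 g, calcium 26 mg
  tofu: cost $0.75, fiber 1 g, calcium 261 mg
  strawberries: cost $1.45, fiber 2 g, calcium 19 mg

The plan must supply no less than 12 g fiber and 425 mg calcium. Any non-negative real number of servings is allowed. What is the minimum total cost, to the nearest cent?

A basic optimal solution has at most two foods positive. Try each food alone and each pair with both targets met exactly.
quinoa only: max(12/5, 425/26) = 16.35 servings → $20.43.
tofu only: max(12/1, 425/261) = 12 servings → $9.00.
strawberries only: max(12/2, 425/19) = 22.37 servings → $32.43.
quinoa + tofu with both tight: 2.116 servings and 1.418 servings → $3.71.
quinoa + strawberries: the both-tight solution has a negative serving — not a feasible corner.
tofu + strawberries with both tight: 1.237 servings and 5.382 servings → $8.73.
So the least-cost plan costs $3.71.

$3.71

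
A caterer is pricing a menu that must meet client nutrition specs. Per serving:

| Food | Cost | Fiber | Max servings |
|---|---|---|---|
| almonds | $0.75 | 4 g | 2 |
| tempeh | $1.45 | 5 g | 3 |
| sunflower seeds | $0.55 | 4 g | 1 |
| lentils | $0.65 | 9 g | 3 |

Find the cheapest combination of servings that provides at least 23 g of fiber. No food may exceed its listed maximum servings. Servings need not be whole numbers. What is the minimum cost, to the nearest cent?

Cost per g of fiber: lentils $0.0722, sunflower seeds $0.1375, almonds $0.1875, tempeh $0.2900.
Take 2.556 servings of lentils: +23.0 g fiber for $1.66 (total $1.66, still need 0.0 g).
Greedy by cheapest-per-g is optimal for a single linear constraint, so the minimum cost is $1.66.

$1.66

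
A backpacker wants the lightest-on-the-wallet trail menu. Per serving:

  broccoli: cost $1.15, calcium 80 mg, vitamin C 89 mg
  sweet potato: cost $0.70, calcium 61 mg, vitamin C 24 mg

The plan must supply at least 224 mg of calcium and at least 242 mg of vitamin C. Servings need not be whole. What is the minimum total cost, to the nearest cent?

Compare the cost at each extreme point of the feasible region.
broccoli only: max(224/80, 242/89) = 2.8 servings → $3.22.
sweet potato only: max(224/61, 242/24) = 10.08 servings → $7.06.
broccoli + sweet potato with both tight: 2.675 servings and 0.1641 servings → $3.19.
Cheapest feasible corner: $3.19.

$3.19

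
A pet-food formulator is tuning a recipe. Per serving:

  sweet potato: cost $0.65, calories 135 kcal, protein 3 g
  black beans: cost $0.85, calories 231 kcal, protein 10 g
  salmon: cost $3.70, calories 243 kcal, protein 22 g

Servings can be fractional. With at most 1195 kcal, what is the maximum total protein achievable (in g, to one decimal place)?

Protein per kcal: salmon 0.09053, black beans 0.04329, sweet potato 0.02222.
With no serving limits, spend the whole calories allowance on salmon: 1195 kcal / 243 kcal × 22 g = 108.2 g.

108.2 g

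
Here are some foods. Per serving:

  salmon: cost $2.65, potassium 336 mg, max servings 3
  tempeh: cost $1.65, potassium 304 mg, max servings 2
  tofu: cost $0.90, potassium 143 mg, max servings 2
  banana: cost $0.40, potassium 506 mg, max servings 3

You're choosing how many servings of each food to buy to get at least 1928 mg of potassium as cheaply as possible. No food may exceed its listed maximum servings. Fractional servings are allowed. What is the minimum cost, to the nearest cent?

$3.43

Cost per mg of potassium: banana $0.0008, tempeh $0.0054, tofu $0.0063, salmon $0.0079.
Take 3 servings of banana: +1518.0 mg potassium for $1.20 (total $1.20, still need 410.0 mg).
Take 1.349 servings of tempeh: +410.0 mg potassium for $2.23 (total $3.43, still need 0.0 mg).
Greedy by cheapest-per-mg is optimal for a single linear constraint, so the minimum cost is $3.43.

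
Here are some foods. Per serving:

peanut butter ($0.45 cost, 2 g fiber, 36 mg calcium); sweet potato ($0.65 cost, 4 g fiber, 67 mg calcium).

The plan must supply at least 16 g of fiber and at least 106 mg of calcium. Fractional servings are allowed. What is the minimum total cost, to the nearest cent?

$2.60

The cheapest plan sits at a corner of the feasible region — with two constraints it uses at most two foods.
peanut butter only: max(16/2, 106/36) = 8 servings → $3.60.
sweet potato only: max(16/4, 106/67) = 4 servings → $2.60.
peanut butter + sweet potato: intersection lies outside the first quadrant.
So the least-cost plan costs $2.60.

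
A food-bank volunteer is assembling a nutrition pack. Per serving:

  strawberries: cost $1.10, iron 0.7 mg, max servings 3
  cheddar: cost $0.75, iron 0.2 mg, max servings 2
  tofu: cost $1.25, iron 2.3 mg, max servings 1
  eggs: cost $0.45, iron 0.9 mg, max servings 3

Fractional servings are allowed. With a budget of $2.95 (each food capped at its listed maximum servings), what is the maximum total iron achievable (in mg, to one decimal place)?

5.2 mg

Iron per dollar: eggs 2, tofu 1.84, strawberries 0.6364, cheddar 0.2667.
Take 3 servings of eggs: spends $1.35, +2.7 mg iron (running total 2.7 mg).
Take 1 serving of tofu: spends $1.25, +2.3 mg iron (running total 5.0 mg).
Take 0.3182 servings of strawberries: spends $0.35, +0.2 mg iron (running total 5.2 mg).
Greedy by best ratio exhausts the cost allowance optimally: 5.2 mg.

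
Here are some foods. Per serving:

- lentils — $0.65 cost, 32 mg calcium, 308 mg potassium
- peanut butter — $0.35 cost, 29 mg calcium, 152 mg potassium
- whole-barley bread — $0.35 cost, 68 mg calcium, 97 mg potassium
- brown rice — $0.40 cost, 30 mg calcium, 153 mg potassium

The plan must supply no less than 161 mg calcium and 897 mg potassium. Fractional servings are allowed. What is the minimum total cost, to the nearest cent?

Compare the cost at each extreme point of the feasible region.
lentils only: max(161/32, 897/308) = 5.031 servings → $3.27.
peanut butter only: max(161/29, 897/152) = 5.901 servings → $2.07.
whole-barley bread only: max(161/68, 897/97) = 9.247 servings → $3.24.
brown rice only: max(161/30, 897/153) = 5.863 servings → $2.35.
lentils + peanut butter with both tight: 0.3788 servings and 5.134 servings → $2.04.
lentils + whole-barley bread with both tight: 2.544 servings and 1.171 servings → $2.06.
lentils + brown rice with both tight: 0.5242 servings and 4.808 servings → $2.26.
peanut butter + whole-barley bread with both targets exact would need a negative amount; discard.
peanut butter + brown rice: the both-tight solution has a negative serving — not a feasible corner.
whole-barley bread + brown rice with both targets exact would need a negative amount; discard.
So the least-cost plan costs $2.04.

$2.04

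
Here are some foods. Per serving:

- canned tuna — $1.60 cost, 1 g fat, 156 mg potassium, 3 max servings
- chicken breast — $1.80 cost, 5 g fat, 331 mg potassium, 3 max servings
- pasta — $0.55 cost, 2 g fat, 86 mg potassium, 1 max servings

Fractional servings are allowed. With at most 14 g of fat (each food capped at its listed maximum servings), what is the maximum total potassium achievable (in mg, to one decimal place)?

Potassium per g fat: canned tuna 156, chicken breast 66.2, pasta 43.
Take 3 servings of canned tuna: uses 3 g fat, +468.0 mg potassium (running total 468.0 mg).
Take 2.2 servings of chicken breast: uses 11 g fat, +728.2 mg potassium (running total 1196.2 mg).
Filling greedily by potassium-per-g fat is optimal for one linear limit, giving 1196.2 mg.

1196.2 mg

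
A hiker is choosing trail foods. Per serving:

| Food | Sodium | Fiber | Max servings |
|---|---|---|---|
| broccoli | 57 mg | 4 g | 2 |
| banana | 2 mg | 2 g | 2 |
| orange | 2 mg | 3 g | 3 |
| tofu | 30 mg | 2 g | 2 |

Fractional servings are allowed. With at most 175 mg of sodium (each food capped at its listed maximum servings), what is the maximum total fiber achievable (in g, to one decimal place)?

Fiber per mg sodium: orange 1.5, banana 1, broccoli 0.07018, tofu 0.06667.
Take 3 servings of orange: uses 6 mg sodium, +9.0 g fiber (running total 9.0 g).
Take 2 servings of banana: uses 4 mg sodium, +4.0 g fiber (running total 13.0 g).
Take 2 servings of broccoli: uses 114 mg sodium, +8.0 g fiber (running total 21.0 g).
Take 1.7 servings of tofu: uses 51 mg sodium, +3.4 g fiber (running total 24.4 g).
Filling greedily by fiber-per-mg sodium is optimal for one linear limit, giving 24.4 g.

24.4 g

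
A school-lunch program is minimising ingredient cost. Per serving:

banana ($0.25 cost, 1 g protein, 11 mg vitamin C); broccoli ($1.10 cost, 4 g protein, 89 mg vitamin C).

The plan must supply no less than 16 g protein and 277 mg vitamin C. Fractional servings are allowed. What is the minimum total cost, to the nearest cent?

With two linear requirements the optimum uses one or two foods; enumerate the corners.
banana only: max(16/1, 277/11) = 25.18 servings → $6.30.
broccoli only: max(16/4, 277/89) = 4 servings → $4.40.
banana + broccoli with both tight: 7.022 servings and 2.244 servings → $4.22.
Cheapest feasible corner: $4.22.

$4.22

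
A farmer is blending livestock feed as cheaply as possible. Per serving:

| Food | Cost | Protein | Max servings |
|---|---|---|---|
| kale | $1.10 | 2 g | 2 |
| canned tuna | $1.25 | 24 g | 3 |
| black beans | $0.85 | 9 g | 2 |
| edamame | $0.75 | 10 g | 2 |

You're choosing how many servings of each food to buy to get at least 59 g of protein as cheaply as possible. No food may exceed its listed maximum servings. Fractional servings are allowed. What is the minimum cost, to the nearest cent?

Cost per g of protein: canned tuna $0.0521, edamame $0.0750, black beans $0.0944, kale $0.5500.
Take 2.458 servings of canned tuna: +59.0 g protein for $3.07 (total $3.07, still need 0.0 g).
Greedy by cheapest-per-g is optimal for a single linear constraint, so the minimum cost is $3.07.

$3.07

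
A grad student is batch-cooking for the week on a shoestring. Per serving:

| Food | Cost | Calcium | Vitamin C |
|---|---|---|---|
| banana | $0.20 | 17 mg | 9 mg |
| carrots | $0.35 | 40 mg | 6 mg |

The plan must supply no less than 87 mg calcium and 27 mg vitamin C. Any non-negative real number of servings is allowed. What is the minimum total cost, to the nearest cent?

$0.87

With two linear requirements the optimum uses one or two foods; enumerate the corners.
banana only: max(87/17, 27/9) = 5.118 servings → $1.02.
carrots only: max(87/40, 27/6) = 4.5 servings → $1.57.
banana + carrots with both tight: 2.163 servings and 1.256 servings → $0.87.
So the least-cost plan costs $0.87.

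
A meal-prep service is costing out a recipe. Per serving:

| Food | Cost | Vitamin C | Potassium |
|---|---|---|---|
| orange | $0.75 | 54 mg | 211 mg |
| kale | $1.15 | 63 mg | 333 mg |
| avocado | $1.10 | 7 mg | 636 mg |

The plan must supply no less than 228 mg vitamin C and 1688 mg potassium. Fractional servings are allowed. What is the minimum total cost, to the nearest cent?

$4.48

At the optimum either one food covers both requirements or two foods hit both targets exactly; no other combination can be cheaper.
orange only: max(228/54, 1688/211) = 8 servings → $6.00.
kale only: max(228/63, 1688/333) = 5.069 servings → $5.83.
avocado only: max(228/7, 1688/636) = 32.57 servings → $35.83.
orange + kale with both targets exact would need a negative amount; discard.
orange + avocado with both tight: 4.052 servings and 1.31 servings → $4.48.
kale + avocado with both tight: 3.529 servings and 0.8061 servings → $4.95.
Cheapest feasible corner: $4.48.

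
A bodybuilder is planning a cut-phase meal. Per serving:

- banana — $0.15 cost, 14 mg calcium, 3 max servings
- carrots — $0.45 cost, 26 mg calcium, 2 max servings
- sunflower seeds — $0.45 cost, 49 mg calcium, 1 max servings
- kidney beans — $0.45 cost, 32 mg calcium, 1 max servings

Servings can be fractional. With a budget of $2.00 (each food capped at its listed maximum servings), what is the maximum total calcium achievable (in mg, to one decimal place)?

Calcium per dollar: sunflower seeds 108.9, banana 93.33, kidney beans 71.11, carrots 57.78.
Take 1 serving of sunflower seeds: spends $0.45, +49.0 mg calcium (running total 49.0 mg).
Take 3 servings of banana: spends $0.45, +42.0 mg calcium (running total 91.0 mg).
Take 1 serving of kidney beans: spends $0.45, +32.0 mg calcium (running total 123.0 mg).
Take 1.444 servings of carrots: spends $0.65, +37.6 mg calcium (running total 160.6 mg).
Greedy by best ratio exhausts the cost allowance optimally: 160.6 mg.

160.6 mg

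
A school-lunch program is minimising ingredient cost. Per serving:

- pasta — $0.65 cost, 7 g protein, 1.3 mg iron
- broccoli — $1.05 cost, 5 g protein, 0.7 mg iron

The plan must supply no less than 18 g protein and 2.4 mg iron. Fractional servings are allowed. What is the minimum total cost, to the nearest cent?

$1.67

A basic optimal solution has at most two foods positive. Try each food alone and each pair with both targets met exactly.
pasta only: max(18/7, 2.4/1.3) = 2.571 servings → $1.67.
broccoli only: max(18/5, 2.4/0.7) = 3.6 servings → $3.78.
pasta + broccoli with both targets exact would need a negative amount; discard.
The minimum over all feasible corners is $1.67.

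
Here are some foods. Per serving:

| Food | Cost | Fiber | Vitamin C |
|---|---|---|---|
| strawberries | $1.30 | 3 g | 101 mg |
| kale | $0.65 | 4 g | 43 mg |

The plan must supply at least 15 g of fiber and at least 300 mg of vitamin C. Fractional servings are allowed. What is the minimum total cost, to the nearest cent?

$4.08

An LP optimum is at a vertex; with two nutrient constraints at most two foods are used. Check each candidate.
strawberries only: max(15/3, 300/101) = 5 servings → $6.50.
kale only: max(15/4, 300/43) = 6.977 servings → $4.53.
strawberries + kale with both tight: 2.018 servings and 2.236 servings → $4.08.
Cheapest feasible corner: $4.08.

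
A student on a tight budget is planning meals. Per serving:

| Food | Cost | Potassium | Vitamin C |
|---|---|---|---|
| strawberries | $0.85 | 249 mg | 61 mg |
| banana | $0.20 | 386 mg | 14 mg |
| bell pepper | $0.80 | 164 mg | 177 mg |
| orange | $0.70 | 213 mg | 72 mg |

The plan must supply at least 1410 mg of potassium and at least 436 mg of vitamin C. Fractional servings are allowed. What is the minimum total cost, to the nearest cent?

$2.34

An LP optimum is at a vertex; with two nutrient constraints at most two foods are used. Check each candidate.
strawberries only: max(1410/249, 436/61) = 7.148 servings → $6.08.
banana only: max(1410/386, 436/14) = 31.14 servings → $6.23.
bell pepper only: max(1410/164, 436/177) = 8.598 servings → $6.88.
orange only: max(1410/213, 436/72) = 6.62 servings → $4.63.
strawberries + banana: intersection lies outside the first quadrant.
strawberries + bell pepper with both tight: 5.227 servings and 0.662 servings → $4.97.
strawberries + orange with both tight: 1.753 servings and 4.57 servings → $4.69.
banana + bell pepper with both tight: 2.697 servings and 2.25 servings → $2.34.
banana + orange with both tight: 0.3487 servings and 5.988 servings → $4.26.
bell pepper + orange with both targets exact would need a negative amount; discard.
The minimum over all feasible corners is $2.34.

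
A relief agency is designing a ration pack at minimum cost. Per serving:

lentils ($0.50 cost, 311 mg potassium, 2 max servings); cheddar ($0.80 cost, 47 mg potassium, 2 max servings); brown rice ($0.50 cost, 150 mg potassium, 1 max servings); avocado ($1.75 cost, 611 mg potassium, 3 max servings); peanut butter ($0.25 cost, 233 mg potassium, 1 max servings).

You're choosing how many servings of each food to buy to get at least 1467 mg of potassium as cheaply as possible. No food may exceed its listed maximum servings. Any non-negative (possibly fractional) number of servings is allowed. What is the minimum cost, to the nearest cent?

$3.00

Cost per mg of potassium: peanut butter $0.0011, lentils $0.0016, avocado $0.0029, brown rice $0.0033, cheddar $0.0170.
Take 1 serving of peanut butter: +233.0 mg potassium for $0.25 (total $0.25, still need 1234.0 mg).
Take 2 servings of lentils: +622.0 mg potassium for $1.00 (total $1.25, still need 612.0 mg).
Take 1.002 servings of avocado: +612.0 mg potassium for $1.75 (total $3.00, still need 0.0 mg).
Filling from the cheapest source first is optimal under one linear minimum: $3.00.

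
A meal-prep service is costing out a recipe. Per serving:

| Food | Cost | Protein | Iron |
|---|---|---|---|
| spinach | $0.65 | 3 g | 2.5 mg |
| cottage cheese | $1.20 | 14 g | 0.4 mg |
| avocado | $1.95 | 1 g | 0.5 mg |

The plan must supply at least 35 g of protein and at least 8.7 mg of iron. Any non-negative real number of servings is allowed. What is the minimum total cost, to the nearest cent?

$4.25

The cheapest plan sits at a corner of the feasible region — with two constraints it uses at most two foods.
spinach only: max(35/3, 8.7/2.5) = 11.67 servings → $7.58.
cottage cheese only: max(35/14, 8.7/0.4) = 21.75 servings → $26.10.
avocado only: max(35/1, 8.7/0.5) = 35 servings → $68.25.
spinach + cottage cheese with both tight: 3.189 servings and 1.817 servings → $4.25.
spinach + avocado: intersection lies outside the first quadrant.
cottage cheese + avocado with both tight: 1.333 servings and 16.33 servings → $33.45.
So the least-cost plan costs $4.25.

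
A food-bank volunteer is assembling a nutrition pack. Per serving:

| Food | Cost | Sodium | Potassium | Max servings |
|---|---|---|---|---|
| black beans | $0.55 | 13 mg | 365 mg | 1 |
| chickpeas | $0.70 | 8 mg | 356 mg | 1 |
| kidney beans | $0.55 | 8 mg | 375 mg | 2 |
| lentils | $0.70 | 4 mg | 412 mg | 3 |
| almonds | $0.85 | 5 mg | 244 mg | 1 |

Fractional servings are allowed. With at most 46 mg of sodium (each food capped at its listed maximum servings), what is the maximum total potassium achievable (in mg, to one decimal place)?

2726.4 mg

Potassium per mg sodium: lentils 103, almonds 48.8, kidney beans 46.88, chickpeas 44.5, black beans 28.08.
Take 3 servings of lentils: uses 12 mg sodium, +1236.0 mg potassium (running total 1236.0 mg).
Take 1 serving of almonds: uses 5 mg sodium, +244.0 mg potassium (running total 1480.0 mg).
Take 2 servings of kidney beans: uses 16 mg sodium, +750.0 mg potassium (running total 2230.0 mg).
Take 1 serving of chickpeas: uses 8 mg sodium, +356.0 mg potassium (running total 2586.0 mg).
Take 0.3846 servings of black beans: uses 5 mg sodium, +140.4 mg potassium (running total 2726.4 mg).
Greedy by best ratio exhausts the sodium allowance optimally: 2726.4 mg.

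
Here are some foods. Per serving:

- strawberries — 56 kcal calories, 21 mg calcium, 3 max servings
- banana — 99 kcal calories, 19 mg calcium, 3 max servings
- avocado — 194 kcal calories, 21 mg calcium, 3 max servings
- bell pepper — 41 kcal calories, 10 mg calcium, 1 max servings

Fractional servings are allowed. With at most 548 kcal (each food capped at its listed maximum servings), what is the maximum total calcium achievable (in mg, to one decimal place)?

134.5 mg

Calcium per kcal: strawberries 0.375, bell pepper 0.2439, banana 0.1919, avocado 0.1082.
Take 3 servings of strawberries: uses 168 kcal, +63.0 mg calcium (running total 63.0 mg).
Take 1 serving of bell pepper: uses 41 kcal, +10.0 mg calcium (running total 73.0 mg).
Take 3 servings of banana: uses 297 kcal, +57.0 mg calcium (running total 130.0 mg).
Take 0.2165 servings of avocado: uses 42 kcal, +4.5 mg calcium (running total 134.5 mg).
Greedy by best ratio exhausts the calories allowance optimally: 134.5 mg.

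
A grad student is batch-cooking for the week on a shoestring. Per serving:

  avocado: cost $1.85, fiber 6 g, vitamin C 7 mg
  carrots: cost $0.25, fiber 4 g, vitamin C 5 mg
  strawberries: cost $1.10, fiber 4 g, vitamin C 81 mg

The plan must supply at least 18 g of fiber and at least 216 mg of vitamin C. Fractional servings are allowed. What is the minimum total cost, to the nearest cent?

Compare the cost at each extreme point of the feasible region.
avocado only: max(18/6, 216/7) = 30.86 servings → $57.09.
carrots only: max(18/4, 216/5) = 43.2 servings → $10.80.
strawberries only: max(18/4, 216/81) = 4.5 servings → $4.95.
avocado + carrots: intersection lies outside the first quadrant.
avocado + strawberries with both tight: 1.297 servings and 2.555 servings → $5.21.
carrots + strawberries with both tight: 1.954 servings and 2.546 servings → $3.29.
Cheapest feasible corner: $3.29.

$3.29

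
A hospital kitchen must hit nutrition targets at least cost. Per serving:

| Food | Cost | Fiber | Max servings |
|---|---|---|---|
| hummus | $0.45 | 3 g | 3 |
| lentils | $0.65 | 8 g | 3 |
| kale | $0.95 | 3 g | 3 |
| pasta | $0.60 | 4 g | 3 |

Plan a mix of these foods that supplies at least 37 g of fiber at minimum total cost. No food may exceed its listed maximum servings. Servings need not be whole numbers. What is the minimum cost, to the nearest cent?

$3.90

Cost per g of fiber: lentils $0.0813, hummus $0.1500, pasta $0.1500, kale $0.3167.
Take 3 servings of lentils: +24.0 g fiber for $1.95 (total $1.95, still need 13.0 g).
Take 3 servings of hummus: +9.0 g fiber for $1.35 (total $3.30, still need 4.0 g).
Take 1 serving of pasta: +4.0 g fiber for $0.60 (total $3.90, still need 0.0 g).
Greedy by cheapest-per-g is optimal for a single linear constraint, so the minimum cost is $3.90.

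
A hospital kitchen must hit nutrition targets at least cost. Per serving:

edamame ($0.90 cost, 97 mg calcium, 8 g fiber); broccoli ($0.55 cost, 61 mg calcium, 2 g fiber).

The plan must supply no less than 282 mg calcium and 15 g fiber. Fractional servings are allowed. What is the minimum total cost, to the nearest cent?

$2.57

edamame only: max(282/97, 15/8) = 2.907 servings → $2.62.
broccoli only: max(282/61, 15/2) = 7.5 servings → $4.12.
edamame + broccoli with both tight: 1.194 servings and 2.724 servings → $2.57.
The minimum over all feasible corners is $2.57.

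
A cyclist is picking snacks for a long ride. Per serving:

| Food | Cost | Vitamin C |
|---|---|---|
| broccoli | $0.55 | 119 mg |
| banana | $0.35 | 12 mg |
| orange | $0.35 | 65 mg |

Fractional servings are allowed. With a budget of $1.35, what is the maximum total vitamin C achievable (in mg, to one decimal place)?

Vitamin C per dollar: broccoli 216.4, orange 185.7, banana 34.29.
With no serving limits, spend the whole cost allowance on broccoli: $1.35 / $0.55 × 119 mg = 292.1 mg.

292.1 mg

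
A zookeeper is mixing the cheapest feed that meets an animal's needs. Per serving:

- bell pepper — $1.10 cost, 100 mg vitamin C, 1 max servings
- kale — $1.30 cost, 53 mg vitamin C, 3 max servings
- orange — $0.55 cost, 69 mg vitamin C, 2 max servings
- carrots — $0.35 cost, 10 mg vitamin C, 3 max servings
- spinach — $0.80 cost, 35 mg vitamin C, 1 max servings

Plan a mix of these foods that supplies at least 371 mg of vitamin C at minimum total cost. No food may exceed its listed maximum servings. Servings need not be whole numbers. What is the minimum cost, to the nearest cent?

Cost per mg of vitamin C: orange $0.0080, bell pepper $0.0110, spinach $0.0229, kale $0.0245, carrots $0.0350.
Take 2 servings of orange: +138.0 mg vitamin C for $1.10 (total $1.10, still need 233.0 mg).
Take 1 serving of bell pepper: +100.0 mg vitamin C for $1.10 (total $2.20, still need 133.0 mg).
Take 1 serving of spinach: +35.0 mg vitamin C for $0.80 (total $3.00, still need 98.0 mg).
Take 1.849 servings of kale: +98.0 mg vitamin C for $2.40 (total $5.40, still need 0.0 mg).
Filling from the cheapest source first is optimal under one linear minimum: $5.40.

$5.40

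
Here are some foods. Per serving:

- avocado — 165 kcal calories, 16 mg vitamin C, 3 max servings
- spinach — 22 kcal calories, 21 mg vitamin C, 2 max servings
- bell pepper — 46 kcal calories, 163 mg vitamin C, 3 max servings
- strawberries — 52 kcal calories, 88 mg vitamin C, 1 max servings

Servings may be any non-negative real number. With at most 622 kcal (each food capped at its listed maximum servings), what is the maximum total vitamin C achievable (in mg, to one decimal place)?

656.6 mg

Vitamin C per kcal: bell pepper 3.543, strawberries 1.692, spinach 0.9545, avocado 0.09697.
Take 3 servings of bell pepper: uses 138 kcal, +489.0 mg vitamin C (running total 489.0 mg).
Take 1 serving of strawberries: uses 52 kcal, +88.0 mg vitamin C (running total 577.0 mg).
Take 2 servings of spinach: uses 44 kcal, +42.0 mg vitamin C (running total 619.0 mg).
Take 2.352 servings of avocado: uses 388 kcal, +37.6 mg vitamin C (running total 656.6 mg).
Greedy by best ratio exhausts the calories allowance optimally: 656.6 mg.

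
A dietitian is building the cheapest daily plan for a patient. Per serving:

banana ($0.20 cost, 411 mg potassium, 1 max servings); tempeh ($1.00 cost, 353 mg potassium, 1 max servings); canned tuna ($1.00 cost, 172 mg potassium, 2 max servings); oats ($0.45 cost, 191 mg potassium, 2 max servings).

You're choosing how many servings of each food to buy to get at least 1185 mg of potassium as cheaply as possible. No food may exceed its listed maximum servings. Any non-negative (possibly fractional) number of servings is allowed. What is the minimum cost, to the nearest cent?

$2.33

Cost per mg of potassium: banana $0.0005, oats $0.0024, tempeh $0.0028, canned tuna $0.0058.
Take 1 serving of banana: +411.0 mg potassium for $0.20 (total $0.20, still need 774.0 mg).
Take 2 servings of oats: +382.0 mg potassium for $0.90 (total $1.10, still need 392.0 mg).
Take 1 serving of tempeh: +353.0 mg potassium for $1.00 (total $2.10, still need 39.0 mg).
Take 0.2267 servings of canned tuna: +39.0 mg potassium for $0.23 (total $2.33, still need 0.0 mg).
Filling from the cheapest source first is optimal under one linear minimum: $2.33.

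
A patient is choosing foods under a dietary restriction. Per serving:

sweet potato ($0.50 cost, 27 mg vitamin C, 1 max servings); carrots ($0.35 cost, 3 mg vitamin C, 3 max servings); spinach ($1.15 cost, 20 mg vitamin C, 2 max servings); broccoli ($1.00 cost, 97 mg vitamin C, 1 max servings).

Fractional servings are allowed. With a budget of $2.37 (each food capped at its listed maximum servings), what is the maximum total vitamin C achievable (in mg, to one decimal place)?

139.1 mg

Vitamin C per dollar: broccoli 97, sweet potato 54, spinach 17.39, carrots 8.571.
Take 1 serving of broccoli: spends $1.00, +97.0 mg vitamin C (running total 97.0 mg).
Take 1 serving of sweet potato: spends $0.50, +27.0 mg vitamin C (running total 124.0 mg).
Take 0.7565 servings of spinach: spends $0.87, +15.1 mg vitamin C (running total 139.1 mg).
Filling greedily by vitamin C-per-dollar is optimal for one linear limit, giving 139.1 mg.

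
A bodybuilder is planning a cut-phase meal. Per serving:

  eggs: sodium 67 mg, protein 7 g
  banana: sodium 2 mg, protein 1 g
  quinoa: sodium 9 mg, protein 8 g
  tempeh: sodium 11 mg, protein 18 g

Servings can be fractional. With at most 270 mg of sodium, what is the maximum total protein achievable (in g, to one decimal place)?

441.8 g

Protein per mg sodium: tempeh 1.636, quinoa 0.8889, banana 0.5, eggs 0.1045.
With no serving limits, spend the whole sodium allowance on tempeh: 270 mg / 11 mg × 18 g = 441.8 g.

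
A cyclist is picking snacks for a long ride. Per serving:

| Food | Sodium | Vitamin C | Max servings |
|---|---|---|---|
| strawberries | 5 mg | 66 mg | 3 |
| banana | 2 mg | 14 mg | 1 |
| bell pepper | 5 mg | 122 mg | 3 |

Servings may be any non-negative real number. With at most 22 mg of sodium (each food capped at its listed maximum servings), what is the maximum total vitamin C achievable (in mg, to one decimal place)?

458.4 mg

Vitamin C per mg sodium: bell pepper 24.4, strawberries 13.2, banana 7.
Take 3 servings of bell pepper: uses 15 mg sodium, +366.0 mg vitamin C (running total 366.0 mg).
Take 1.4 servings of strawberries: uses 7 mg sodium, +92.4 mg vitamin C (running total 458.4 mg).
Greedy by best ratio exhausts the sodium allowance optimally: 458.4 mg.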